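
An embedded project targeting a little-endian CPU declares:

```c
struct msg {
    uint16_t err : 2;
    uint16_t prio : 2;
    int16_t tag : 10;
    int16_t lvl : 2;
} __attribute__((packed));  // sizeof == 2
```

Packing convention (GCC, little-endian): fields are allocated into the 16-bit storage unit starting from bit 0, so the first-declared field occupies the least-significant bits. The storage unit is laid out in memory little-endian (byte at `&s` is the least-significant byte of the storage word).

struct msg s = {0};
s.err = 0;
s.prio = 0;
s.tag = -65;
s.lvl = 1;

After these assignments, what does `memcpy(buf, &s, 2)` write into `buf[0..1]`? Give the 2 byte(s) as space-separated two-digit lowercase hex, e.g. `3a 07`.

err (2b) val=0 bits=0x0 at bit 0: 0x0000
prio (2b) val=0 bits=0x0 at bit 2: 0x0000
tag (10b) val=-65 bits=0x3bf at bit 4: 0x3bf0
lvl (2b) val=1 bits=0x1 at bit 14: 0x7bf0
word = 0x7bf0 → little-endian bytes:
  [0]=0xf0  [1]=0x7b

f0 7b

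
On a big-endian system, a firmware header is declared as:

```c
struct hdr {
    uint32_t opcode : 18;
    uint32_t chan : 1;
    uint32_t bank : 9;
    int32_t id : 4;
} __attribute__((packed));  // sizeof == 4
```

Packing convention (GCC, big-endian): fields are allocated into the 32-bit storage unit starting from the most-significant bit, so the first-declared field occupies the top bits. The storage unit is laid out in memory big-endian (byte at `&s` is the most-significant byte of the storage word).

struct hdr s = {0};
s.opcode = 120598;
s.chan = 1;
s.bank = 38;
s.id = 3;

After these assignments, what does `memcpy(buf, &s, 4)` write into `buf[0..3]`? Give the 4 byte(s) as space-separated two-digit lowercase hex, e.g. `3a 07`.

75 c5 a2 63

opcode (18b) val=120598 bits=0x1d716 at bit 14: 0x75c58000
chan (1b) val=1 bits=0x1 at bit 13: 0x75c5a000
bank (9b) val=38 bits=0x26 at bit 4: 0x75c5a260
id (4b) val=3 bits=0x3 at bit 0: 0x75c5a263
word = 0x75c5a263 → big-endian bytes:
  [0]=0x75  [1]=0xc5  [2]=0xa2  [3]=0x63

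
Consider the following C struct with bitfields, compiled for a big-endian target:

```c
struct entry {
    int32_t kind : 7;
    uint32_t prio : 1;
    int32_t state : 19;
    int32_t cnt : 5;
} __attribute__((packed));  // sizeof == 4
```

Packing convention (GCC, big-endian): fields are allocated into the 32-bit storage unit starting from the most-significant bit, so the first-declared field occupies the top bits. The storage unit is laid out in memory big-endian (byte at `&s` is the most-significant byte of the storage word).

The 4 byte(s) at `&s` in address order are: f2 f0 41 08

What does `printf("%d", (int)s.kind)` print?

-7

[0]=0xf2 [1]=0xf0 [2]=0x41 [3]=0x08 (big-endian) → word 0xf2f04108
kind:7 @ bit 25 → (0xf2f04108>>25)&0x7f = 0x79  ←
prio:1 @ bit 24 → (0xf2f04108>>24)&0x1 = 0x0
state:19 @ bit 5 → (0xf2f04108>>5)&0x7ffff = 0x78208
cnt:5 @ bit 0 → (0xf2f04108>>0)&0x1f = 0x8
kind signed 7b, MSB=1: 121 - 128 = -7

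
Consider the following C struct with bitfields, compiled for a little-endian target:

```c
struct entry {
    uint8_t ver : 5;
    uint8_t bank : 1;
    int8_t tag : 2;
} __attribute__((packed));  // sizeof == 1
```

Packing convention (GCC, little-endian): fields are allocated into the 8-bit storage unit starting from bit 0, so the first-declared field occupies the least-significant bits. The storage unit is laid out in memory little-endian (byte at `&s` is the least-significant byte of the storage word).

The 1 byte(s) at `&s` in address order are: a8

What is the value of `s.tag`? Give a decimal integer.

-2

[0]=0xa8 (little-endian) → word 0xa8
ver [0+:5] = (word>>0) & 0x1f = 8
bank [5+:1] = (word>>5) & 0x1 = 1
tag [6+:2] = (word>>6) & 0x3 = 2  ←
tag signed 2b, MSB=1: 2 - 4 = -2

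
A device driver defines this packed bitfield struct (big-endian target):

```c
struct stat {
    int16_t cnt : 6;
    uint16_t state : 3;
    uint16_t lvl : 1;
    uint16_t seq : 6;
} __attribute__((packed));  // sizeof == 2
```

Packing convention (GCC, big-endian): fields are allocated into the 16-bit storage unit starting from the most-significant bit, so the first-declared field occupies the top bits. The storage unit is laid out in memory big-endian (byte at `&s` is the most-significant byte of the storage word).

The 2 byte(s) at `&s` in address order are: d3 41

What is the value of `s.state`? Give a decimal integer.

6

[0]=0xd3 [1]=0x41 (big-endian) → word 0xd341
cnt:6 @ bit 10 → (0xd341>>10)&0x3f = 0x34
state:3 @ bit 7 → (0xd341>>7)&0x7 = 0x6  ←
lvl:1 @ bit 6 → (0xd341>>6)&0x1 = 0x1
seq:6 @ bit 0 → (0xd341>>0)&0x3f = 0x1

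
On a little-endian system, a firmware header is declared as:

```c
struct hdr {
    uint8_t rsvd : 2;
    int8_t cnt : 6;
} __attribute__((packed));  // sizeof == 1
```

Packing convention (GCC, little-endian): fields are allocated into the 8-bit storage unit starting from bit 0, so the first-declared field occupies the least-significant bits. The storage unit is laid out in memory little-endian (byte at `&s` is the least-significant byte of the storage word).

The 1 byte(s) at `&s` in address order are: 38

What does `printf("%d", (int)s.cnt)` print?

14

[0]=0x38 (little-endian) → word 0x38
rsvd [0+:2] = (word>>0) & 0x3 = 0
cnt [2+:6] = (word>>2) & 0x3f = 14  ←
cnt signed 6b, MSB=0: value = 14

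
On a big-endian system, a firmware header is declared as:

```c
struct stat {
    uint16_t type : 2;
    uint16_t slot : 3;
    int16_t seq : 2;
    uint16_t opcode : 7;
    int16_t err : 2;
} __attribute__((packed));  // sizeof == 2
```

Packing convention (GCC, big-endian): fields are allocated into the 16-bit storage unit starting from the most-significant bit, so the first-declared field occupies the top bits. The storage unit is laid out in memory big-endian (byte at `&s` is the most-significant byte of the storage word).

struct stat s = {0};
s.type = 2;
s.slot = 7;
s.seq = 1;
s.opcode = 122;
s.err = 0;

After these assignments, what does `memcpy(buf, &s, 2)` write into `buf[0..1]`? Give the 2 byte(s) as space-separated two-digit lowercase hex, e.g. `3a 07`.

[14+:2] type=2 & 0x3 = 0x2; word=0x8000
[11+:3] slot=7 & 0x7 = 0x7; word=0xb800
[9+:2] seq=1 & 0x3 = 0x1; word=0xba00
[2+:7] opcode=122 & 0x7f = 0x7a; word=0xbbe8
[0+:2] err=0 & 0x3 = 0x0; word=0xbbe8
word = 0xbbe8 → big-endian bytes:
  [0]=0xbb  [1]=0xe8

bb e8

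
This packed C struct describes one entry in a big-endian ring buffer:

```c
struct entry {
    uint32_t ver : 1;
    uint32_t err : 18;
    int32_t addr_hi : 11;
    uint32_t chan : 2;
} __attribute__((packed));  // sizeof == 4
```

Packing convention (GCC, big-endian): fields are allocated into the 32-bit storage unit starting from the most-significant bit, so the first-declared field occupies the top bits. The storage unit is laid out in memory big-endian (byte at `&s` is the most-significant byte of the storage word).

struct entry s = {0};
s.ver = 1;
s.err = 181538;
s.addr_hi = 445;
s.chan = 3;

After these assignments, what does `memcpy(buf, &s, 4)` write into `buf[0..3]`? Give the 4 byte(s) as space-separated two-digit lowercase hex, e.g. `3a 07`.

d8 a4 46 f7

[31+:1] ver=1 & 0x1 = 0x1; word=0x80000000
[13+:18] err=181538 & 0x3ffff = 0x2c522; word=0xd8a44000
[2+:11] addr_hi=445 & 0x7ff = 0x1bd; word=0xd8a446f4
[0+:2] chan=3 & 0x3 = 0x3; word=0xd8a446f7
word = 0xd8a446f7 → big-endian bytes:
  [0]=0xd8  [1]=0xa4  [2]=0x46  [3]=0xf7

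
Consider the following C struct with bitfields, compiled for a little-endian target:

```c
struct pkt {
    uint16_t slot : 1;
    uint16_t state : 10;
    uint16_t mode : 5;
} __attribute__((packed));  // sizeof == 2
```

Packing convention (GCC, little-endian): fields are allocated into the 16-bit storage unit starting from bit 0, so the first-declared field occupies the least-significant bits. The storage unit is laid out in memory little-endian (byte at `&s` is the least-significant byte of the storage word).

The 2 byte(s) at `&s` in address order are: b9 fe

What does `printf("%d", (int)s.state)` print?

[0]=0xb9 [1]=0xfe (little-endian) → word 0xfeb9
slot:1 @ bit 0 → (0xfeb9>>0)&0x1 = 0x1
state:10 @ bit 1 → (0xfeb9>>1)&0x3ff = 0x35c  ←
mode:5 @ bit 11 → (0xfeb9>>11)&0x1f = 0x1f

860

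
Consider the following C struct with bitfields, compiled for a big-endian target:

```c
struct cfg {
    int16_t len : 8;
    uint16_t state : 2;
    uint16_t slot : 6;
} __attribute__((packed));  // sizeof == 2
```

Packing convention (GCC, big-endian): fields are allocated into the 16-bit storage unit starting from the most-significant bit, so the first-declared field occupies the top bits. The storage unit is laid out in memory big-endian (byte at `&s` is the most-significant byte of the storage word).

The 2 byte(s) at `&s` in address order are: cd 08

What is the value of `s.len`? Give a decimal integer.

-51

[0]=0xcd [1]=0x08 (big-endian) → word 0xcd08
len [8+:8] = (word>>8) & 0xff = 205  ←
state [6+:2] = (word>>6) & 0x3 = 0
slot [0+:6] = (word>>0) & 0x3f = 8
len signed 8b, MSB=1: 205 - 256 = -51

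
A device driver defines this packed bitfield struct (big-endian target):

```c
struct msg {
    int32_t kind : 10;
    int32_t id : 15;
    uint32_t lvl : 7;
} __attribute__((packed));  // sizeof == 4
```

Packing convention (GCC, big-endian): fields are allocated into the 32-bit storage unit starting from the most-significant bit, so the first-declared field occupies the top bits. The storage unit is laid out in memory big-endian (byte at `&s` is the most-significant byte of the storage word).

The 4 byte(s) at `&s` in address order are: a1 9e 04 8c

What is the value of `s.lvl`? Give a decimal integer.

12

[0]=0xa1 [1]=0x9e [2]=0x04 [3]=0x8c (big-endian) → word 0xa19e048c
kind:10 @ bit 22 → (0xa19e048c>>22)&0x3ff = 0x286
id:15 @ bit 7 → (0xa19e048c>>7)&0x7fff = 0x3c09
lvl:7 @ bit 0 → (0xa19e048c>>0)&0x7f = 0xc  ←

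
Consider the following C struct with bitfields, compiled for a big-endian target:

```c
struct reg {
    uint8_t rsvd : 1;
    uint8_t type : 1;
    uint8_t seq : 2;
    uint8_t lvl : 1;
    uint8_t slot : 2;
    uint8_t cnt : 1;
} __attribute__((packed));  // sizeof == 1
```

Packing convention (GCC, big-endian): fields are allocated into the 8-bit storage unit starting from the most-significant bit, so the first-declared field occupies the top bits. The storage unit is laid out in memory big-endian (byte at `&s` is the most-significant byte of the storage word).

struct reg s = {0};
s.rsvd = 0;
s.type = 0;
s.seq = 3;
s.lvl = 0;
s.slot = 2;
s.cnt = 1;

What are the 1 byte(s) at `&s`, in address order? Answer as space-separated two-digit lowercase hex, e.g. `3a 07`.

rsvd (1b) val=0 bits=0x0 at bit 7: 0x00
type (1b) val=0 bits=0x0 at bit 6: 0x00
seq (2b) val=3 bits=0x3 at bit 4: 0x30
lvl (1b) val=0 bits=0x0 at bit 3: 0x30
slot (2b) val=2 bits=0x2 at bit 1: 0x34
cnt (1b) val=1 bits=0x1 at bit 0: 0x35
word = 0x35 → big-endian bytes:
  [0]=0x35

35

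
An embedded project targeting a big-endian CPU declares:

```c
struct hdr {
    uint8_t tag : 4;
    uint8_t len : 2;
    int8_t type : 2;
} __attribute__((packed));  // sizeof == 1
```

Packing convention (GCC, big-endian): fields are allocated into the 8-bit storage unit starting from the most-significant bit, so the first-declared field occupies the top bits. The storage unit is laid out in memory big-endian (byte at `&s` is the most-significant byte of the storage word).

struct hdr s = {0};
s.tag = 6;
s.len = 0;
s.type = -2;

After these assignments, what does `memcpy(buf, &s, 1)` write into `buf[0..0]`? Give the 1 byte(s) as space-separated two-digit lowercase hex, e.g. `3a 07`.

[4+:4] tag=6 & 0xf = 0x6; word=0x60
[2+:2] len=0 & 0x3 = 0x0; word=0x60
[0+:2] type=-2 & 0x3 = 0x2; word=0x62
word = 0x62 → big-endian bytes:
  [0]=0x62

62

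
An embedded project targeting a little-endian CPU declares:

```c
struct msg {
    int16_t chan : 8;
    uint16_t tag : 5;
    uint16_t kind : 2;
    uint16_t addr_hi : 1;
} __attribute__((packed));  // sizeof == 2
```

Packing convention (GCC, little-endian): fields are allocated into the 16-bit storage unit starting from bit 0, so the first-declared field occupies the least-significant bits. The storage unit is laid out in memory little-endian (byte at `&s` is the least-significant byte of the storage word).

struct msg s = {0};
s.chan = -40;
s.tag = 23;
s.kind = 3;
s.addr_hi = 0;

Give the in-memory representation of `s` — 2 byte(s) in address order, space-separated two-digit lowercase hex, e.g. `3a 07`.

d8 77

chan:8 = -40 → 0xd8 << 0 → word 0x00d8
tag:5 = 23 → 0x17 << 8 → word 0x17d8
kind:2 = 3 → 0x3 << 13 → word 0x77d8
addr_hi:1 = 0 → 0x0 << 15 → word 0x77d8
word = 0x77d8 → little-endian bytes:
  [0]=0xd8  [1]=0x77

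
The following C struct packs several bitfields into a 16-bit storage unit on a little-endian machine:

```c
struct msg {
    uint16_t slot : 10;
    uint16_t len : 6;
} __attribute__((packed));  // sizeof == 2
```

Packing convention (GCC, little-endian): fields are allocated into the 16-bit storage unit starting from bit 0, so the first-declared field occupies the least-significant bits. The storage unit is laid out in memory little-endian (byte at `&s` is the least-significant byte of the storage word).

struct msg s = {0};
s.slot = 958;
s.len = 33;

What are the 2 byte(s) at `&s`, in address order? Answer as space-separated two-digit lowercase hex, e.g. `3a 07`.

slot (10b) val=958 bits=0x3be at bit 0: 0x03be
len (6b) val=33 bits=0x21 at bit 10: 0x87be
word = 0x87be → little-endian bytes:
  [0]=0xbe  [1]=0x87

be 87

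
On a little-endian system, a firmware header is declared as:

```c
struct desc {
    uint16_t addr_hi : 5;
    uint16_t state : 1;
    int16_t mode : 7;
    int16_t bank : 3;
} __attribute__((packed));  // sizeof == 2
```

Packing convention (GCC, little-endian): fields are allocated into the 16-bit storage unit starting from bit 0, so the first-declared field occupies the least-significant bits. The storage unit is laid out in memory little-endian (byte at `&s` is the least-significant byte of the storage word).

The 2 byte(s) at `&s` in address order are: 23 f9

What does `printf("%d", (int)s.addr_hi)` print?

3

[0]=0x23 [1]=0xf9 (little-endian) → word 0xf923
addr_hi:5 @ bit 0 → (0xf923>>0)&0x1f = 0x3  ←
state:1 @ bit 5 → (0xf923>>5)&0x1 = 0x1
mode:7 @ bit 6 → (0xf923>>6)&0x7f = 0x64
bank:3 @ bit 13 → (0xf923>>13)&0x7 = 0x7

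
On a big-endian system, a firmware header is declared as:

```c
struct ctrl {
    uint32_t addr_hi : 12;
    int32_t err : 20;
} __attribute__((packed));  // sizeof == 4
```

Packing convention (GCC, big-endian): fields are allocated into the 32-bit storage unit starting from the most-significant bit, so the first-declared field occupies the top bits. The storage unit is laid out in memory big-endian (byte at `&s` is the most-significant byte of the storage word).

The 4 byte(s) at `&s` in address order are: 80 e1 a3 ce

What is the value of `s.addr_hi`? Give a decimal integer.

[0]=0x80 [1]=0xe1 [2]=0xa3 [3]=0xce (big-endian) → word 0x80e1a3ce
addr_hi:12 @ bit 20 → (0x80e1a3ce>>20)&0xfff = 0x80e  ←
err:20 @ bit 0 → (0x80e1a3ce>>0)&0xfffff = 0x1a3ce

2062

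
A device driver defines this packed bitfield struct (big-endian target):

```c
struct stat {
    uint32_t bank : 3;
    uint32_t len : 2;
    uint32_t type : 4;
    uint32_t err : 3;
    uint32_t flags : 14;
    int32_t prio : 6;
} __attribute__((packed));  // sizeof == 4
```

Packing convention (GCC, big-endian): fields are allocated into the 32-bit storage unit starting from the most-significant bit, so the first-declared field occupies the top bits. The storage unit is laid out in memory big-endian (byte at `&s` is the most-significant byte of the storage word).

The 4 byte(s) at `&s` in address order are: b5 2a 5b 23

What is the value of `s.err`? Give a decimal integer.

[0]=0xb5 [1]=0x2a [2]=0x5b [3]=0x23 (big-endian) → word 0xb52a5b23
bank [29+:3] = (word>>29) & 0x7 = 5
len [27+:2] = (word>>27) & 0x3 = 2
type [23+:4] = (word>>23) & 0xf = 10
err [20+:3] = (word>>20) & 0x7 = 2  ←
flags [6+:14] = (word>>6) & 0x3fff = 10604
prio [0+:6] = (word>>0) & 0x3f = 35

2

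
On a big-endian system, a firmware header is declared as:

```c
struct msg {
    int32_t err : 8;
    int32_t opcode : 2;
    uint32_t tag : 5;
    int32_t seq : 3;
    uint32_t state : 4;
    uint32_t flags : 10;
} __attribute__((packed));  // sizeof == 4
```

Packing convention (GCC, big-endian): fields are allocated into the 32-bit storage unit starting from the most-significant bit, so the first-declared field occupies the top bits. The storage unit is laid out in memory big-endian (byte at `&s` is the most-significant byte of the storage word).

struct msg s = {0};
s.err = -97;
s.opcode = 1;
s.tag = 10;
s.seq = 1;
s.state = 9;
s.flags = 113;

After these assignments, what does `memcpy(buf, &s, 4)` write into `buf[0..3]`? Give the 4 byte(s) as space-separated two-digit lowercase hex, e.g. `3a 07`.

err:8 = -97 → 0x9f << 24 → word 0x9f000000
opcode:2 = 1 → 0x1 << 22 → word 0x9f400000
tag:5 = 10 → 0xa << 17 → word 0x9f540000
seq:3 = 1 → 0x1 << 14 → word 0x9f544000
state:4 = 9 → 0x9 << 10 → word 0x9f546400
flags:10 = 113 → 0x71 << 0 → word 0x9f546471
word = 0x9f546471 → big-endian bytes:
  [0]=0x9f  [1]=0x54  [2]=0x64  [3]=0x71

9f 54 64 71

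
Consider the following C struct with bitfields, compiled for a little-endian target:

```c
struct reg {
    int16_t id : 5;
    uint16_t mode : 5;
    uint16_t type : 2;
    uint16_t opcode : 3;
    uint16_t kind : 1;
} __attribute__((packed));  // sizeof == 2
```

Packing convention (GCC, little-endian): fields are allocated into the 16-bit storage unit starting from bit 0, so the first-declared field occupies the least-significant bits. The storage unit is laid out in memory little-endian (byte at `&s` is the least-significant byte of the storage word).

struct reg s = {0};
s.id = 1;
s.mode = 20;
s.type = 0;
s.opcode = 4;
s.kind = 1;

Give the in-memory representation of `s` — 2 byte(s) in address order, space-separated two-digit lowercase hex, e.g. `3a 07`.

81 c2

[0+:5] id=1 & 0x1f = 0x1; word=0x0001
[5+:5] mode=20 & 0x1f = 0x14; word=0x0281
[10+:2] type=0 & 0x3 = 0x0; word=0x0281
[12+:3] opcode=4 & 0x7 = 0x4; word=0x4281
[15+:1] kind=1 & 0x1 = 0x1; word=0xc281
word = 0xc281 → little-endian bytes:
  [0]=0x81  [1]=0xc2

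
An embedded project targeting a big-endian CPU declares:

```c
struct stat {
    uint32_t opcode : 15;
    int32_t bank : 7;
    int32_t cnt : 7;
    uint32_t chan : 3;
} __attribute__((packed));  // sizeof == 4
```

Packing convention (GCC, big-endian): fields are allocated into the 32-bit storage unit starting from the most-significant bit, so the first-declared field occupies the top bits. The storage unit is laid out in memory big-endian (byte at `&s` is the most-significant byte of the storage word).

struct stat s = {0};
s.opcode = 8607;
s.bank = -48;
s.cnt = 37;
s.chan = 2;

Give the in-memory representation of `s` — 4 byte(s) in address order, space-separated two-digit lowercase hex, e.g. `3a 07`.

[17+:15] opcode=8607 & 0x7fff = 0x219f; word=0x433e0000
[10+:7] bank=-48 & 0x7f = 0x50; word=0x433f4000
[3+:7] cnt=37 & 0x7f = 0x25; word=0x433f4128
[0+:3] chan=2 & 0x7 = 0x2; word=0x433f412a
word = 0x433f412a → big-endian bytes:
  [0]=0x43  [1]=0x3f  [2]=0x41  [3]=0x2a

43 3f 41 2a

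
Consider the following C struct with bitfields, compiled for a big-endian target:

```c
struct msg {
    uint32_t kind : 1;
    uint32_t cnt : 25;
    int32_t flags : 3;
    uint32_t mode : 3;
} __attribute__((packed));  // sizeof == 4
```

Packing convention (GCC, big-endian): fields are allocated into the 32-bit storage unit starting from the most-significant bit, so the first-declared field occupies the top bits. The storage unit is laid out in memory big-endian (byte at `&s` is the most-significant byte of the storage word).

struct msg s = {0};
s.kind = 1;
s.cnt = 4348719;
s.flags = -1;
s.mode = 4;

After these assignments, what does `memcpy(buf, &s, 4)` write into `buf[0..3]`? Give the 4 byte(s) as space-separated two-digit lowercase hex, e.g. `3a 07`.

90 96 cb fc

kind:1 = 1 → 0x1 << 31 → word 0x80000000
cnt:25 = 4348719 → 0x425b2f << 6 → word 0x9096cbc0
flags:3 = -1 → 0x7 << 3 → word 0x9096cbf8
mode:3 = 4 → 0x4 << 0 → word 0x9096cbfc
word = 0x9096cbfc → big-endian bytes:
  [0]=0x90  [1]=0x96  [2]=0xcb  [3]=0xfc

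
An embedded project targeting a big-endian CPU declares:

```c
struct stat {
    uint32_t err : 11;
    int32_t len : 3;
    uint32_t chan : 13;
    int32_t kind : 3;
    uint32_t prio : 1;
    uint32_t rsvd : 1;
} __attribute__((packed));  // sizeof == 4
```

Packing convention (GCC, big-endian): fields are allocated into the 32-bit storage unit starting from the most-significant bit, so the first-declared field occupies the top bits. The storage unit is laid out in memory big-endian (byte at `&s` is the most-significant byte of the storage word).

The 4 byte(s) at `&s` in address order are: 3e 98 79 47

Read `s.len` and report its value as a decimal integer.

[0]=0x3e [1]=0x98 [2]=0x79 [3]=0x47 (big-endian) → word 0x3e987947
err:11 @ bit 21 → (0x3e987947>>21)&0x7ff = 0x1f4
len:3 @ bit 18 → (0x3e987947>>18)&0x7 = 0x6  ←
chan:13 @ bit 5 → (0x3e987947>>5)&0x1fff = 0x3ca
kind:3 @ bit 2 → (0x3e987947>>2)&0x7 = 0x1
prio:1 @ bit 1 → (0x3e987947>>1)&0x1 = 0x1
rsvd:1 @ bit 0 → (0x3e987947>>0)&0x1 = 0x1
len signed 3b, MSB=1: 6 - 8 = -2

-2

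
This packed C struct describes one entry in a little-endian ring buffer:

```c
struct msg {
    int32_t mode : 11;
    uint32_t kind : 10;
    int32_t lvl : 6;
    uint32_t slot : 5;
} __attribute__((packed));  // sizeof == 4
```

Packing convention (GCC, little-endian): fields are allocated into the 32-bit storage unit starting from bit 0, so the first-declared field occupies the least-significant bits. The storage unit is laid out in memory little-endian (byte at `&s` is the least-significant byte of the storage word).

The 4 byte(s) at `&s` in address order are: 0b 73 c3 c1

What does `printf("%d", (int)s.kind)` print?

[0]=0x0b [1]=0x73 [2]=0xc3 [3]=0xc1 (little-endian) → word 0xc1c3730b
mode:11 @ bit 0 → (0xc1c3730b>>0)&0x7ff = 0x30b
kind:10 @ bit 11 → (0xc1c3730b>>11)&0x3ff = 0x6e  ←
lvl:6 @ bit 21 → (0xc1c3730b>>21)&0x3f = 0xe
slot:5 @ bit 27 → (0xc1c3730b>>27)&0x1f = 0x18

110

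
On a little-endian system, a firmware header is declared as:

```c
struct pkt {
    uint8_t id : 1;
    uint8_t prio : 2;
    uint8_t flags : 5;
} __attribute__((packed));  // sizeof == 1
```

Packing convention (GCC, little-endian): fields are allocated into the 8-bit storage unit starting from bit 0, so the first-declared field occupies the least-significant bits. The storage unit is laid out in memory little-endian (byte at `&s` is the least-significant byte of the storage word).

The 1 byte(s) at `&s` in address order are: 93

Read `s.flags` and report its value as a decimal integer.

18

[0]=0x93 (little-endian) → word 0x93
id [0+:1] = (word>>0) & 0x1 = 1
prio [1+:2] = (word>>1) & 0x3 = 1
flags [3+:5] = (word>>3) & 0x1f = 18  ←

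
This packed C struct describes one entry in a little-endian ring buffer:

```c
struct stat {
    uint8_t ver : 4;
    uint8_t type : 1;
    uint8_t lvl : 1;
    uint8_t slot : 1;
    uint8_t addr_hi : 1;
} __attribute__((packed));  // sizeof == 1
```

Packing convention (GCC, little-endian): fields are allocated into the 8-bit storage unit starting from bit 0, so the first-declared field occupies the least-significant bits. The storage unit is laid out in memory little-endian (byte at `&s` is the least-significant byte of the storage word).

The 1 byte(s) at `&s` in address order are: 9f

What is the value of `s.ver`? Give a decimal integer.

15

[0]=0x9f (little-endian) → word 0x9f
ver [0+:4] = (word>>0) & 0xf = 15  ←
type [4+:1] = (word>>4) & 0x1 = 1
lvl [5+:1] = (word>>5) & 0x1 = 0
slot [6+:1] = (word>>6) & 0x1 = 0
addr_hi [7+:1] = (word>>7) & 0x1 = 1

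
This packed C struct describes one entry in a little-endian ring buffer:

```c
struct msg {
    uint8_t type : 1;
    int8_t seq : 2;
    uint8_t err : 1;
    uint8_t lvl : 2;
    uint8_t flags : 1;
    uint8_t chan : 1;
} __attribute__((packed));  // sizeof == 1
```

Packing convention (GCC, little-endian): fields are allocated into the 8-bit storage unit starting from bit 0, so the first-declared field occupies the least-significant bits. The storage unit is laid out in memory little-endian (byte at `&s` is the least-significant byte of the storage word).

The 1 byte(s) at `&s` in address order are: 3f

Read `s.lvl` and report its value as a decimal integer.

[0]=0x3f (little-endian) → word 0x3f
type [0+:1] = (word>>0) & 0x1 = 1
seq [1+:2] = (word>>1) & 0x3 = 3
err [3+:1] = (word>>3) & 0x1 = 1
lvl [4+:2] = (word>>4) & 0x3 = 3  ←
flags [6+:1] = (word>>6) & 0x1 = 0
chan [7+:1] = (word>>7) & 0x1 = 0

3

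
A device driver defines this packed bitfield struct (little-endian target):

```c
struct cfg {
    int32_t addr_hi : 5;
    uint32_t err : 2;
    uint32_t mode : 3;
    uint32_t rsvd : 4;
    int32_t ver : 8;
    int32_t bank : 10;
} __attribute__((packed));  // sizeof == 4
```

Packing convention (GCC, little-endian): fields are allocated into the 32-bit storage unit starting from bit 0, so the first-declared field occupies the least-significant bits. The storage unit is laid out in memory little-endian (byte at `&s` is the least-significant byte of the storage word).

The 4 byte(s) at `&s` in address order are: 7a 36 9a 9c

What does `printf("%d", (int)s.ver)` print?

104

[0]=0x7a [1]=0x36 [2]=0x9a [3]=0x9c (little-endian) → word 0x9c9a367a
addr_hi [0+:5] = (word>>0) & 0x1f = 26
err [5+:2] = (word>>5) & 0x3 = 3
mode [7+:3] = (word>>7) & 0x7 = 4
rsvd [10+:4] = (word>>10) & 0xf = 13
ver [14+:8] = (word>>14) & 0xff = 104  ←
bank [22+:10] = (word>>22) & 0x3ff = 626
ver signed 8b, MSB=0: value = 104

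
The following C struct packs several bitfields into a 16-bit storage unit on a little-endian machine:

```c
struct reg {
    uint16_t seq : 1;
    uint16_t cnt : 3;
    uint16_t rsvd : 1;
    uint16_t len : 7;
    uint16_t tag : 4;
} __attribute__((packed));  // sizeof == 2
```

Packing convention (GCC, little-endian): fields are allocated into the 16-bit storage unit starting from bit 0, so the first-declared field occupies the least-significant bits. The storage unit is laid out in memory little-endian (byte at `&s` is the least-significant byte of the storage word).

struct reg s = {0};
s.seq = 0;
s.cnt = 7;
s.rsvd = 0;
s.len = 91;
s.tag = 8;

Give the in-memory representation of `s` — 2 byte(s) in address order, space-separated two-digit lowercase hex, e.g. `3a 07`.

6e 8b

seq (1b) val=0 bits=0x0 at bit 0: 0x0000
cnt (3b) val=7 bits=0x7 at bit 1: 0x000e
rsvd (1b) val=0 bits=0x0 at bit 4: 0x000e
len (7b) val=91 bits=0x5b at bit 5: 0x0b6e
tag (4b) val=8 bits=0x8 at bit 12: 0x8b6e
word = 0x8b6e → little-endian bytes:
  [0]=0x6e  [1]=0x8b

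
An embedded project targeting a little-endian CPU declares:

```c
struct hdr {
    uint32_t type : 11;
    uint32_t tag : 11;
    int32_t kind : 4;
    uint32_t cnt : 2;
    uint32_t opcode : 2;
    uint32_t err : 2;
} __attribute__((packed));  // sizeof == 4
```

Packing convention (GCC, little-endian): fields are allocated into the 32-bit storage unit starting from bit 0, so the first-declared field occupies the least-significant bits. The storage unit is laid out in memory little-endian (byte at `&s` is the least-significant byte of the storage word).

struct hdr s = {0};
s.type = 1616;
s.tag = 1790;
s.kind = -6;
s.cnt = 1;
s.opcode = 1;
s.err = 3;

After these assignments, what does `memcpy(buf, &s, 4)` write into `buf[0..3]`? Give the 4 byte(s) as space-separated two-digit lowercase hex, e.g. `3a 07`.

[0+:11] type=1616 & 0x7ff = 0x650; word=0x00000650
[11+:11] tag=1790 & 0x7ff = 0x6fe; word=0x0037f650
[22+:4] kind=-6 & 0xf = 0xa; word=0x02b7f650
[26+:2] cnt=1 & 0x3 = 0x1; word=0x06b7f650
[28+:2] opcode=1 & 0x3 = 0x1; word=0x16b7f650
[30+:2] err=3 & 0x3 = 0x3; word=0xd6b7f650
word = 0xd6b7f650 → little-endian bytes:
  [0]=0x50  [1]=0xf6  [2]=0xb7  [3]=0xd6

50 f6 b7 d6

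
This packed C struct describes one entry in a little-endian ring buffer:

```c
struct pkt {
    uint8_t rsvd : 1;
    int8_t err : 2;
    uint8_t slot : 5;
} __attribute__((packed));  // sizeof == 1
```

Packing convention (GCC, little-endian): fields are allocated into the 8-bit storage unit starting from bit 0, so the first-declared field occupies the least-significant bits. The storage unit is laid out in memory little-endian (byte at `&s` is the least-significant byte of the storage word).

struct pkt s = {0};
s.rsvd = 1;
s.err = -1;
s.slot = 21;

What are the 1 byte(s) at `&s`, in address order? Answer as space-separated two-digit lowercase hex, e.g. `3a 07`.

af

[0+:1] rsvd=1 & 0x1 = 0x1; word=0x01
[1+:2] err=-1 & 0x3 = 0x3; word=0x07
[3+:5] slot=21 & 0x1f = 0x15; word=0xaf
word = 0xaf → little-endian bytes:
  [0]=0xaf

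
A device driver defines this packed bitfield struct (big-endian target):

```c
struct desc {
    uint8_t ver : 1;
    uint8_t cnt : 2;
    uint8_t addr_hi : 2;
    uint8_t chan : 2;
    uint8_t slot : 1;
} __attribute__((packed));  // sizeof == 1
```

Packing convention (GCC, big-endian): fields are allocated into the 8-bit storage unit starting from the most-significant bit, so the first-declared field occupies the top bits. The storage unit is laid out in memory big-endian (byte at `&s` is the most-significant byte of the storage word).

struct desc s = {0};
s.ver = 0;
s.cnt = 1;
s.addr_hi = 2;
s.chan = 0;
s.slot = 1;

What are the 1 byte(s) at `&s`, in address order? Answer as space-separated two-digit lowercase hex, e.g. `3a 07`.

ver:1 = 0 → 0x0 << 7 → word 0x00
cnt:2 = 1 → 0x1 << 5 → word 0x20
addr_hi:2 = 2 → 0x2 << 3 → word 0x30
chan:2 = 0 → 0x0 << 1 → word 0x30
slot:1 = 1 → 0x1 << 0 → word 0x31
word = 0x31 → big-endian bytes:
  [0]=0x31

31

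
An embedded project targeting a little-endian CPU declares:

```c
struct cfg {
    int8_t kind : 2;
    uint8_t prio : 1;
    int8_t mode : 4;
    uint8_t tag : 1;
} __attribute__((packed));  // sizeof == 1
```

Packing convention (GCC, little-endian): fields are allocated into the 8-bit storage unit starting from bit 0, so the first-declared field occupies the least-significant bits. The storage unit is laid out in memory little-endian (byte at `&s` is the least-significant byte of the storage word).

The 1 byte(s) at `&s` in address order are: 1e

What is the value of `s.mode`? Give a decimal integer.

3

[0]=0x1e (little-endian) → word 0x1e
kind:2 @ bit 0 → (0x1e>>0)&0x3 = 0x2
prio:1 @ bit 2 → (0x1e>>2)&0x1 = 0x1
mode:4 @ bit 3 → (0x1e>>3)&0xf = 0x3  ←
tag:1 @ bit 7 → (0x1e>>7)&0x1 = 0x0
mode signed 4b, MSB=0: value = 3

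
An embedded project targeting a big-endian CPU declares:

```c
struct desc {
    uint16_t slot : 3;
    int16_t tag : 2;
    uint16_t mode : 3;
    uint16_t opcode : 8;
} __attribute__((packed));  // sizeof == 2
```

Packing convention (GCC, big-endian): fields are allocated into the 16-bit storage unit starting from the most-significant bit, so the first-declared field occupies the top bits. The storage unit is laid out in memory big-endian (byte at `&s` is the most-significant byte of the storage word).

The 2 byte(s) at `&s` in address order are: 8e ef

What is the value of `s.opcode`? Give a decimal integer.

239

[0]=0x8e [1]=0xef (big-endian) → word 0x8eef
slot:3 @ bit 13 → (0x8eef>>13)&0x7 = 0x4
tag:2 @ bit 11 → (0x8eef>>11)&0x3 = 0x1
mode:3 @ bit 8 → (0x8eef>>8)&0x7 = 0x6
opcode:8 @ bit 0 → (0x8eef>>0)&0xff = 0xef  ←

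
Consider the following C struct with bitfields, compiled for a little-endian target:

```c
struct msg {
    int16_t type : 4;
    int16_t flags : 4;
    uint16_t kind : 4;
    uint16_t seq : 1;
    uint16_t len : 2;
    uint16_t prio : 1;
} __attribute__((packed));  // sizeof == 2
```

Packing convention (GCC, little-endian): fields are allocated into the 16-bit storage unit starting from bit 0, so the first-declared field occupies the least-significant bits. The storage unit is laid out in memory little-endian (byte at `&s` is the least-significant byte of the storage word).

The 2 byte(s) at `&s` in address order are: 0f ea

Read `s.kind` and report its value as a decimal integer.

[0]=0x0f [1]=0xea (little-endian) → word 0xea0f
type [0+:4] = (word>>0) & 0xf = 15
flags [4+:4] = (word>>4) & 0xf = 0
kind [8+:4] = (word>>8) & 0xf = 10  ←
seq [12+:1] = (word>>12) & 0x1 = 0
len [13+:2] = (word>>13) & 0x3 = 3
prio [15+:1] = (word>>15) & 0x1 = 1

10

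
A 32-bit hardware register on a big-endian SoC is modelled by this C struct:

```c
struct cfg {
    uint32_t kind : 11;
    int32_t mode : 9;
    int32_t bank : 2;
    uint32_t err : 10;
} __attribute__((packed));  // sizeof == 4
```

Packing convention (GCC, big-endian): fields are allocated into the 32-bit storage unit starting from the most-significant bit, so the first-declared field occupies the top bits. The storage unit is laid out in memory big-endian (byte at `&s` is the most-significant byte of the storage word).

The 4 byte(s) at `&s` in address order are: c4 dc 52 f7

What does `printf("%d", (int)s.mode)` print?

[0]=0xc4 [1]=0xdc [2]=0x52 [3]=0xf7 (big-endian) → word 0xc4dc52f7
kind:11 @ bit 21 → (0xc4dc52f7>>21)&0x7ff = 0x626
mode:9 @ bit 12 → (0xc4dc52f7>>12)&0x1ff = 0x1c5  ←
bank:2 @ bit 10 → (0xc4dc52f7>>10)&0x3 = 0x0
err:10 @ bit 0 → (0xc4dc52f7>>0)&0x3ff = 0x2f7
mode signed 9b, MSB=1: 453 - 512 = -59

-59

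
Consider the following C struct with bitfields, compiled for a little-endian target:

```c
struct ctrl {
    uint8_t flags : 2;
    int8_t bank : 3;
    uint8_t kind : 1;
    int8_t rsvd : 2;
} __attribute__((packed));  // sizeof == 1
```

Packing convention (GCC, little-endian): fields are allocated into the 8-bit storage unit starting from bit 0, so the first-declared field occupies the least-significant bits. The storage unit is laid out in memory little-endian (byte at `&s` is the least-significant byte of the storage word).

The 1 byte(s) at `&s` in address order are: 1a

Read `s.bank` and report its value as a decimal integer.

[0]=0x1a (little-endian) → word 0x1a
flags:2 @ bit 0 → (0x1a>>0)&0x3 = 0x2
bank:3 @ bit 2 → (0x1a>>2)&0x7 = 0x6  ←
kind:1 @ bit 5 → (0x1a>>5)&0x1 = 0x0
rsvd:2 @ bit 6 → (0x1a>>6)&0x3 = 0x0
bank signed 3b, MSB=1: 6 - 8 = -2

-2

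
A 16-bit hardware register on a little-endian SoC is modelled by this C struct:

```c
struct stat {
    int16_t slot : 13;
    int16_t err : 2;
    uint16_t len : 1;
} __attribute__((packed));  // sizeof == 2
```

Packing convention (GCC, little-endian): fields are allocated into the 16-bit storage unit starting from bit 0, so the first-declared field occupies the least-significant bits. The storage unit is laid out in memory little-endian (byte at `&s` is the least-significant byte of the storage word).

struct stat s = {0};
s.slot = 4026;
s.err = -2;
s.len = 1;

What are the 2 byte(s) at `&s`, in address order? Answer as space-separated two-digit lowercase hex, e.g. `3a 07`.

slot (13b) val=4026 bits=0xfba at bit 0: 0x0fba
err (2b) val=-2 bits=0x2 at bit 13: 0x4fba
len (1b) val=1 bits=0x1 at bit 15: 0xcfba
word = 0xcfba → little-endian bytes:
  [0]=0xba  [1]=0xcf

ba cf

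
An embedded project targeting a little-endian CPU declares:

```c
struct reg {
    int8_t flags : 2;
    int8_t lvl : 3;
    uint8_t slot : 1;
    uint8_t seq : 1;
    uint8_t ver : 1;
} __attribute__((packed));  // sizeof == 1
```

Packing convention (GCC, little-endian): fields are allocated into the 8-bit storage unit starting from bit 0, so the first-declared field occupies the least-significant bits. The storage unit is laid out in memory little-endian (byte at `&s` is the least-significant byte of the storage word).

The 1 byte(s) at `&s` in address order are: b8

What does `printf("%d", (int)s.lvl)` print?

-2

[0]=0xb8 (little-endian) → word 0xb8
flags [0+:2] = (word>>0) & 0x3 = 0
lvl [2+:3] = (word>>2) & 0x7 = 6  ←
slot [5+:1] = (word>>5) & 0x1 = 1
seq [6+:1] = (word>>6) & 0x1 = 0
ver [7+:1] = (word>>7) & 0x1 = 1
lvl signed 3b, MSB=1: 6 - 8 = -2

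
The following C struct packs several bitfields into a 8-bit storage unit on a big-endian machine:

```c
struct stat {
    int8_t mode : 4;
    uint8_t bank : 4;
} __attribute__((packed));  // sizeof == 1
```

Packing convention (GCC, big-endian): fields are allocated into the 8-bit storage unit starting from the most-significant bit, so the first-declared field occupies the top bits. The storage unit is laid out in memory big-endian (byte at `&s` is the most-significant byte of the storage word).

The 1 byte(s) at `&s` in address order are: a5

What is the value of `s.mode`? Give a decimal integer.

[0]=0xa5 (big-endian) → word 0xa5
mode:4 @ bit 4 → (0xa5>>4)&0xf = 0xa  ←
bank:4 @ bit 0 → (0xa5>>0)&0xf = 0x5
mode signed 4b, MSB=1: 10 - 16 = -6

-6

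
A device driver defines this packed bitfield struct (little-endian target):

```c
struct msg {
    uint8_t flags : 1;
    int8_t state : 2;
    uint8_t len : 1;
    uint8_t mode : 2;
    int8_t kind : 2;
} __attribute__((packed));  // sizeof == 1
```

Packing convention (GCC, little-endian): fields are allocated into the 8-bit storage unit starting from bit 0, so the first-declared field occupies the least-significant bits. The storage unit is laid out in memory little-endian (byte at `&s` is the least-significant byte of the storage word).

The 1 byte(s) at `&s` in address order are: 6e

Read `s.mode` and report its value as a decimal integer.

[0]=0x6e (little-endian) → word 0x6e
flags:1 @ bit 0 → (0x6e>>0)&0x1 = 0x0
state:2 @ bit 1 → (0x6e>>1)&0x3 = 0x3
len:1 @ bit 3 → (0x6e>>3)&0x1 = 0x1
mode:2 @ bit 4 → (0x6e>>4)&0x3 = 0x2  ←
kind:2 @ bit 6 → (0x6e>>6)&0x3 = 0x1

2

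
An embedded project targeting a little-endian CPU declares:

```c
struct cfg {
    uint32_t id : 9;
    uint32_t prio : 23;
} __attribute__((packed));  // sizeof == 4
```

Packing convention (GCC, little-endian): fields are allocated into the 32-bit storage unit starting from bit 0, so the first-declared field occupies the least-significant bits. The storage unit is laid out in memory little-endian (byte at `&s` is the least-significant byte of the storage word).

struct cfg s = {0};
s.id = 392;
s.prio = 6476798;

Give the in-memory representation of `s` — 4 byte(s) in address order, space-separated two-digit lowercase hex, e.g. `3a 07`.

id:9 = 392 → 0x188 << 0 → word 0x00000188
prio:23 = 6476798 → 0x62d3fe << 9 → word 0xc5a7fd88
word = 0xc5a7fd88 → little-endian bytes:
  [0]=0x88  [1]=0xfd  [2]=0xa7  [3]=0xc5

88 fd a7 c5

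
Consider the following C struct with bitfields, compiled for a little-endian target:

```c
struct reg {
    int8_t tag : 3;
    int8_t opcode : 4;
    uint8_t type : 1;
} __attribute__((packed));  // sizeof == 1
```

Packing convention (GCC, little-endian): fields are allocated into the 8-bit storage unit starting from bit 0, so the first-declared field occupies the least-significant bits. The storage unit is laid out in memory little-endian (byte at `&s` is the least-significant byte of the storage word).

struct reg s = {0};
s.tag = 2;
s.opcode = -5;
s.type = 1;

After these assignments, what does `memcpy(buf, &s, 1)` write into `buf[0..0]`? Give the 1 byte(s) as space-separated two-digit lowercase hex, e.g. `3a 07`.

da

tag:3 = 2 → 0x2 << 0 → word 0x02
opcode:4 = -5 → 0xb << 3 → word 0x5a
type:1 = 1 → 0x1 << 7 → word 0xda
word = 0xda → little-endian bytes:
  [0]=0xda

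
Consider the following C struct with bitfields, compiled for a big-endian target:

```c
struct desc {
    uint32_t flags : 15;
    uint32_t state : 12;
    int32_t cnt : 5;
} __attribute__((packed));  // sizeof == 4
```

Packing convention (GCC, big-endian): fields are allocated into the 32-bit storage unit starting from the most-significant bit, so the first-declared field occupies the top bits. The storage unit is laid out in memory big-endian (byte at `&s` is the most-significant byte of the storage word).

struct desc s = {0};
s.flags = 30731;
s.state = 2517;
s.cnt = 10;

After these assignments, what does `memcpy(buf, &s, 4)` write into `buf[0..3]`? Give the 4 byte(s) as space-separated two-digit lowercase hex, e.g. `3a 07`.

flags (15b) val=30731 bits=0x780b at bit 17: 0xf0160000
state (12b) val=2517 bits=0x9d5 at bit 5: 0xf0173aa0
cnt (5b) val=10 bits=0xa at bit 0: 0xf0173aaa
word = 0xf0173aaa → big-endian bytes:
  [0]=0xf0  [1]=0x17  [2]=0x3a  [3]=0xaa

f0 17 3a aa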